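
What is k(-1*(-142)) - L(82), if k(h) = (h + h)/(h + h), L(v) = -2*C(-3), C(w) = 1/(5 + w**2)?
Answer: 8/7 ≈ 1.1429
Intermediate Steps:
L(v) = -1/7 (L(v) = -2/(5 + (-3)**2) = -2/(5 + 9) = -2/14 = -2*1/14 = -1/7)
k(h) = 1 (k(h) = (2*h)/((2*h)) = (2*h)*(1/(2*h)) = 1)
k(-1*(-142)) - L(82) = 1 - 1*(-1/7) = 1 + 1/7 = 8/7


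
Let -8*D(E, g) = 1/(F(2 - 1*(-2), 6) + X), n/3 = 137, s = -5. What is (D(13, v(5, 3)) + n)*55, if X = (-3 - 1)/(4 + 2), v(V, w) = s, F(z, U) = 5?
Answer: 2350755/104 ≈ 22603.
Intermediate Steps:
v(V, w) = -5
n = 411 (n = 3*137 = 411)
X = -⅔ (X = -4/6 = -4*⅙ = -⅔ ≈ -0.66667)
D(E, g) = -3/104 (D(E, g) = -1/(8*(5 - ⅔)) = -1/(8*13/3) = -⅛*3/13 = -3/104)
(D(13, v(5, 3)) + n)*55 = (-3/104 + 411)*55 = (42741/104)*55 = 2350755/104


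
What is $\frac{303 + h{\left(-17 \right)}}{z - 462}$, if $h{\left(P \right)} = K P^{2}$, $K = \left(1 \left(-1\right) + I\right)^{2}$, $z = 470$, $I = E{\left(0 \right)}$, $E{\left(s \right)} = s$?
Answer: $74$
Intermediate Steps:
$I = 0$
$K = 1$ ($K = \left(1 \left(-1\right) + 0\right)^{2} = \left(-1 + 0\right)^{2} = \left(-1\right)^{2} = 1$)
$h{\left(P \right)} = P^{2}$ ($h{\left(P \right)} = 1 P^{2} = P^{2}$)
$\frac{303 + h{\left(-17 \right)}}{z - 462} = \frac{303 + \left(-17\right)^{2}}{470 - 462} = \frac{303 + 289}{8} = 592 \cdot \frac{1}{8} = 74$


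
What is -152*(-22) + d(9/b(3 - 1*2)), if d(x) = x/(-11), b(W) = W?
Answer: 36775/11 ≈ 3343.2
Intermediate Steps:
d(x) = -x/11 (d(x) = x*(-1/11) = -x/11)
-152*(-22) + d(9/b(3 - 1*2)) = -152*(-22) - 9/(11*(3 - 1*2)) = 3344 - 9/(11*(3 - 2)) = 3344 - 9/(11*1) = 3344 - 9/11 = 36775/11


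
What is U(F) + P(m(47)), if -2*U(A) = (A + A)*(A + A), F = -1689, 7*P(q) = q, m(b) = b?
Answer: -39938047/7 ≈ -5.7054e+6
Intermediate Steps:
P(q) = q/7
U(A) = -2*A² (U(A) = -(A + A)*(A + A)/2 = -2*A*2*A/2 = -2*A²)
U(F) + P(m(47)) = -2*(-1689)² + (⅐)*47 = -2*2852721 + 47/7 = -5705442 + 47/7 = -39938047/7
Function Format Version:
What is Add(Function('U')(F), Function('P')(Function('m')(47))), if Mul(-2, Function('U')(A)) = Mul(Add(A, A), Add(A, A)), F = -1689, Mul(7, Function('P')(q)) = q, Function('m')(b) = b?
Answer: Rational(-39938047, 7) ≈ -5.7054e+6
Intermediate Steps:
Function('P')(q) = Mul(Rational(1, 7), q)
Function('U')(A) = Mul(-2, Pow(A, 2)) (Function('U')(A) = Mul(Rational(-1, 2), Mul(Add(A, A), Add(A, A))) = Mul(Rational(-1, 2), Mul(Mul(2, A), Mul(2, A))) = Mul(Rational(-1, 2), Mul(4, Pow(A, 2))) = Mul(-2, Pow(A, 2)))
Add(Function('U')(F), Function('P')(Function('m')(47))) = Add(Mul(-2, Pow(-1689, 2)), Mul(Rational(1, 7), 47)) = Add(Mul(-2, 2852721), Rational(47, 7)) = Add(-5705442, Rational(47, 7)) = Rational(-39938047, 7)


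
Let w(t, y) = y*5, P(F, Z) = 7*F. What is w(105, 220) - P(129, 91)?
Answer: 197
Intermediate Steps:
w(t, y) = 5*y
w(105, 220) - P(129, 91) = 5*220 - 7*129 = 1100 - 1*903 = 1100 - 903 = 197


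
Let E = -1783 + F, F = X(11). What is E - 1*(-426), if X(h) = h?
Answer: -1346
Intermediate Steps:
F = 11
E = -1772 (E = -1783 + 11 = -1772)
E - 1*(-426) = -1772 - 1*(-426) = -1772 + 426 = -1346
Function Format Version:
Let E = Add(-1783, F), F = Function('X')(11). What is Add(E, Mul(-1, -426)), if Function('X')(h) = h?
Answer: -1346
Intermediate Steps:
F = 11
E = -1772 (E = Add(-1783, 11) = -1772)
Add(E, Mul(-1, -426)) = Add(-1772, Mul(-1, -426)) = Add(-1772, 426) = -1346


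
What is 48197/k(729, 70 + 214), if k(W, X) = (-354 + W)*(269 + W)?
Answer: 48197/374250 ≈ 0.12878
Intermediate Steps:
48197/k(729, 70 + 214) = 48197/(-95226 + 729² - 85*729) = 48197/(-95226 + 531441 - 61965) = 48197/374250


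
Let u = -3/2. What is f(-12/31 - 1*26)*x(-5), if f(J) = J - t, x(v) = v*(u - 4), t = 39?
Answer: -111485/62 ≈ -1798.1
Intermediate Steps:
u = -3/2 (u = -3*½ = -3/2 ≈ -1.5000)
x(v) = -11*v/2 (x(v) = v*(-3/2 - 4) = v*(-11/2) = -11*v/2)
f(J) = -39 + J (f(J) = J - 1*39 = J - 39 = -39 + J)
f(-12/31 - 1*26)*x(-5) = (-39 + (-12/31 - 1*26))*(-11/2*(-5)) = (-39 + (-12*1/31 - 26))*(55/2) = (-39 + (-12/31 - 26))*(55/2) = (-39 - 818/31)*(55/2) = -2027/31*55/2 = -111485/62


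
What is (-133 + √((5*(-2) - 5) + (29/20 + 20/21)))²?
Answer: (27930 - I*√555555)²/44100 ≈ 17676.0 - 944.12*I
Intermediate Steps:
(-133 + √((5*(-2) - 5) + (29/20 + 20/21)))² = (-133 + √((-10 - 5) + (29*(1/20) + 20*(1/21))))² = (-133 + √(-15 + (29/20 + 20/21)))² = (-133 + √(-15 + 1009/420))² = (-133 + √(-5291/420))² = (-133 + I*√555555/210)²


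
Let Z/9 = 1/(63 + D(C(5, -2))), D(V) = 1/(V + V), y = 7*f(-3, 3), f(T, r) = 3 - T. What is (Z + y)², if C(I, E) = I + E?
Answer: 255104784/143641 ≈ 1776.0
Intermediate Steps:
C(I, E) = E + I
y = 42 (y = 7*(3 - 1*(-3)) = 7*(3 + 3) = 7*6 = 42)
D(V) = 1/(2*V)
Z = 54/379 (Z = 9/(63 + 1/(2*(-2 + 5))) = 9/(63 + (½)/3) = 9/(63 + (½)*(⅓)) = 9/(63 + ⅙) = 9/(379/6) = 9*(6/379) = 54/379 ≈ 0.14248)
(Z + y)² = (54/379 + 42)² = (15972/379)² = 255104784/143641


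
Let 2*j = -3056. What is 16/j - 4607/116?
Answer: -880169/22156 ≈ -39.726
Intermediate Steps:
j = -1528 (j = (1/2)*(-3056) = -1528)
16/j - 4607/116 = 16/(-1528) - 4607/116 = 16*(-1/1528) - 4607*1/116 = -2/191 - 4607/116 = -880169/22156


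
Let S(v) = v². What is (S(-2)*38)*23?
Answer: 3496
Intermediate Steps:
(S(-2)*38)*23 = ((-2)²*38)*23 = (4*38)*23 = 152*23 = 3496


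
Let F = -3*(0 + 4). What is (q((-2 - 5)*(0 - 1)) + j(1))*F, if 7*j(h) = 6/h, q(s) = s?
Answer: -660/7 ≈ -94.286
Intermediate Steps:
j(h) = 6/(7*h) (j(h) = (6/h)/7 = 6/(7*h))
F = -12 (F = -3*4 = -12)
(q((-2 - 5)*(0 - 1)) + j(1))*F = ((-2 - 5)*(0 - 1) + (6/7)/1)*(-12) = (-7*(-1) + (6/7)*1)*(-12) = (7 + 6/7)*(-12) = (55/7)*(-12) = -660/7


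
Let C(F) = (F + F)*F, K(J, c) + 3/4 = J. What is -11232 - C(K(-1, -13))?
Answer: -89905/8 ≈ -11238.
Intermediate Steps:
K(J, c) = -3/4 + J
C(F) = 2*F**2 (C(F) = (2*F)*F = 2*F**2)
-11232 - C(K(-1, -13)) = -11232 - 2*(-3/4 - 1)**2 = -11232 - 2*(-7/4)**2 = -11232 - 2*49/16 = -11232 - 1*49/8 = -11232 - 49/8 = -89905/8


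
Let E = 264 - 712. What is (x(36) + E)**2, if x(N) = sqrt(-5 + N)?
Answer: (448 - sqrt(31))**2 ≈ 1.9575e+5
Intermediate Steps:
E = -448
(x(36) + E)**2 = (sqrt(-5 + 36) - 448)**2 = (sqrt(31) - 448)**2 = (-448 + sqrt(31))**2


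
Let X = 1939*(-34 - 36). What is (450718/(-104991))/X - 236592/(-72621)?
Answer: 187309449705691/57493353500835 ≈ 3.2579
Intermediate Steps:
X = -135730 (X = 1939*(-70) = -135730)
(450718/(-104991))/X - 236592/(-72621) = (450718/(-104991))/(-135730) - 236592/(-72621) = (450718*(-1/104991))*(-1/135730) - 236592*(-1/72621) = -450718/104991*(-1/135730) + 26288/8069 = 225359/7125214215 + 26288/8069 = 187309449705691/57493353500835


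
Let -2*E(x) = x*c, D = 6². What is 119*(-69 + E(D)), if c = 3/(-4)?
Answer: -13209/2 ≈ -6604.5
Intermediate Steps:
D = 36
c = -¾ (c = 3*(-¼) = -¾ ≈ -0.75000)
E(x) = 3*x/8 (E(x) = -x*(-3)/(2*4) = -(-3)*x/8 = 3*x/8)
119*(-69 + E(D)) = 119*(-69 + (3/8)*36) = 119*(-69 + 27/2) = 119*(-111/2) = -13209/2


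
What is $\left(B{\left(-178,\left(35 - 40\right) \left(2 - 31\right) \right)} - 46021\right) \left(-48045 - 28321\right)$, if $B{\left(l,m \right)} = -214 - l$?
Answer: $3517188862$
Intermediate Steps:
$\left(B{\left(-178,\left(35 - 40\right) \left(2 - 31\right) \right)} - 46021\right) \left(-48045 - 28321\right) = \left(\left(-214 - -178\right) - 46021\right) \left(-48045 - 28321\right) = \left(\left(-214 + 178\right) - 46021\right) \left(-76366\right) = \left(-36 - 46021\right) \left(-76366\right) = \left(-46057\right) \left(-76366\right) = 3517188862$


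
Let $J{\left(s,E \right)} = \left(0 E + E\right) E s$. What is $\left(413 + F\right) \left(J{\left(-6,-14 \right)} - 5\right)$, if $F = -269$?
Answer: $-170064$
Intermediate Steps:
$J{\left(s,E \right)} = s E^{2}$ ($J{\left(s,E \right)} = \left(0 + E\right) E s = E E s = E^{2} s = s E^{2}$)
$\left(413 + F\right) \left(J{\left(-6,-14 \right)} - 5\right) = \left(413 - 269\right) \left(- 6 \left(-14\right)^{2} - 5\right) = 144 \left(\left(-6\right) 196 - 5\right) = 144 \left(-1176 - 5\right) = 144 \left(-1181\right) = -170064$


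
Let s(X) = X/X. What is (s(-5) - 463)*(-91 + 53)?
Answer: 17556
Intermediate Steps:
s(X) = 1
(s(-5) - 463)*(-91 + 53) = (1 - 463)*(-91 + 53) = -462*(-38) = 17556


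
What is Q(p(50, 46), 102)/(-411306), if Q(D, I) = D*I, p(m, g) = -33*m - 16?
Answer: 578/1399 ≈ 0.41315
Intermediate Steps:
p(m, g) = -16 - 33*m
Q(p(50, 46), 102)/(-411306) = ((-16 - 33*50)*102)/(-411306) = ((-16 - 1650)*102)*(-1/411306) = -1666*102*(-1/411306) = -169932*(-1/411306) = 578/1399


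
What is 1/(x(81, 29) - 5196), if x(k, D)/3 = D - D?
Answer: -1/5196 ≈ -0.00019246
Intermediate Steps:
x(k, D) = 0 (x(k, D) = 3*(D - D) = 3*0 = 0)
1/(x(81, 29) - 5196) = 1/(0 - 5196) = 1/(-5196) = -1/5196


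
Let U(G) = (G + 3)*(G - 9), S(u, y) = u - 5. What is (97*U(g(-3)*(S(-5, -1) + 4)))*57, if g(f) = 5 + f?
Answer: 1044981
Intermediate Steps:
S(u, y) = -5 + u
U(G) = (-9 + G)*(3 + G) (U(G) = (3 + G)*(-9 + G) = (-9 + G)*(3 + G))
(97*U(g(-3)*(S(-5, -1) + 4)))*57 = (97*(-27 + ((5 - 3)*((-5 - 5) + 4))² - 6*(5 - 3)*((-5 - 5) + 4)))*57 = (97*(-27 + (2*(-10 + 4))² - 12*(-10 + 4)))*57 = (97*(-27 + (2*(-6))² - 12*(-6)))*57 = (97*(-27 + (-12)² - 6*(-12)))*57 = (97*(-27 + 144 + 72))*57 = (97*189)*57 = 18333*57 = 1044981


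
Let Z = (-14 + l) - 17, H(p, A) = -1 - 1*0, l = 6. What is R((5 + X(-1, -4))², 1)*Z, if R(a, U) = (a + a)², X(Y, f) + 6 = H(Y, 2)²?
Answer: 0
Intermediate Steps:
H(p, A) = -1 (H(p, A) = -1 + 0 = -1)
X(Y, f) = -5 (X(Y, f) = -6 + (-1)² = -6 + 1 = -5)
Z = -25 (Z = (-14 + 6) - 17 = -8 - 17 = -25)
R(a, U) = 4*a² (R(a, U) = (2*a)² = 4*a²)
R((5 + X(-1, -4))², 1)*Z = (4*((5 - 5)²)²)*(-25) = (4*(0²)²)*(-25) = (4*0²)*(-25) = (4*0)*(-25) = 0*(-25) = 0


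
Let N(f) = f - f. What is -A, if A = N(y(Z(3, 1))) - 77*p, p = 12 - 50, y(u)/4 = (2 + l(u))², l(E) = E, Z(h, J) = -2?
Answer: -2926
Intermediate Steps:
y(u) = 4*(2 + u)²
N(f) = 0
p = -38
A = 2926 (A = 0 - 77*(-38) = 0 + 2926 = 2926)
-A = -1*2926 = -2926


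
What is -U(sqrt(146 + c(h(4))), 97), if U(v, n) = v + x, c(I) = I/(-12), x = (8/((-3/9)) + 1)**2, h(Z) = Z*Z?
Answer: -529 - sqrt(1302)/3 ≈ -541.03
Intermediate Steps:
h(Z) = Z**2
x = 529 (x = (8/((-3*1/9)) + 1)**2 = (8/(-1/3) + 1)**2 = (8*(-3) + 1)**2 = (-24 + 1)**2 = (-23)**2 = 529)
c(I) = -I/12 (c(I) = I*(-1/12) = -I/12)
U(v, n) = 529 + v (U(v, n) = v + 529 = 529 + v)
-U(sqrt(146 + c(h(4))), 97) = -(529 + sqrt(146 - 1/12*4**2)) = -(529 + sqrt(146 - 1/12*16)) = -(529 + sqrt(146 - 4/3)) = -(529 + sqrt(434/3)) = -(529 + sqrt(1302)/3) = -529 - sqrt(1302)/3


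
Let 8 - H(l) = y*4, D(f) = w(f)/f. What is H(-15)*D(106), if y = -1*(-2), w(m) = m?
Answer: 0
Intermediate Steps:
y = 2
D(f) = 1 (D(f) = f/f = 1)
H(l) = 0 (H(l) = 8 - 2*4 = 8 - 1*8 = 8 - 8 = 0)
H(-15)*D(106) = 0*1 = 0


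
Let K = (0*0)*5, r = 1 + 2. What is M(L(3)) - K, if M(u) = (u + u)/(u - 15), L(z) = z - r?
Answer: 0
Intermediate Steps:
r = 3
L(z) = -3 + z (L(z) = z - 1*3 = z - 3 = -3 + z)
M(u) = 2*u/(-15 + u) (M(u) = (2*u)/(-15 + u) = 2*u/(-15 + u))
K = 0 (K = 0*5 = 0)
M(L(3)) - K = 2*(-3 + 3)/(-15 + (-3 + 3)) - 1*0 = 2*0/(-15 + 0) + 0 = 2*0/(-15) + 0 = 2*0*(-1/15) + 0 = 0 + 0 = 0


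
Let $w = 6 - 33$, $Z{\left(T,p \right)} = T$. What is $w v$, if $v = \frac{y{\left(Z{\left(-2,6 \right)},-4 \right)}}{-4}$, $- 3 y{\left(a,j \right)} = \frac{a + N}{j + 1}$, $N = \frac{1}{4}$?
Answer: $- \frac{21}{16} \approx -1.3125$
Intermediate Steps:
$N = \frac{1}{4} \approx 0.25$
$y{\left(a,j \right)} = - \frac{\frac{1}{4} + a}{3 \left(1 + j\right)}$ ($y{\left(a,j \right)} = - \frac{\left(a + \frac{1}{4}\right) \frac{1}{j + 1}}{3} = - \frac{\left(\frac{1}{4} + a\right) \frac{1}{1 + j}}{3} = - \frac{\frac{1}{1 + j} \left(\frac{1}{4} + a\right)}{3} = - \frac{\frac{1}{4} + a}{3 \left(1 + j\right)}$)
$v = \frac{7}{144}$ ($v = \frac{\frac{1}{12} \frac{1}{1 - 4} \left(-1 - -8\right)}{-4} = - \frac{\frac{1}{12} \frac{1}{-3} \left(-1 + 8\right)}{4} = - \frac{\frac{1}{12} \left(- \frac{1}{3}\right) 7}{4} = \left(- \frac{1}{4}\right) \left(- \frac{7}{36}\right) = \frac{7}{144} \approx 0.048611$)
$w = -27$
$w v = \left(-27\right) \frac{7}{144} = - \frac{21}{16}$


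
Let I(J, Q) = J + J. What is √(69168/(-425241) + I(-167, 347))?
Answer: I*√6714066929838/141747 ≈ 18.28*I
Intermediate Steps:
I(J, Q) = 2*J
√(69168/(-425241) + I(-167, 347)) = √(69168/(-425241) + 2*(-167)) = √(69168*(-1/425241) - 334) = √(-23056/141747 - 334) = √(-47366554/141747) = I*√6714066929838/141747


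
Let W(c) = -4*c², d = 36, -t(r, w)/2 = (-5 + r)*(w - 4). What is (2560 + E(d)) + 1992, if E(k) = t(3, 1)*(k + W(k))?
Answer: 66328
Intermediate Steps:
t(r, w) = -2*(-5 + r)*(-4 + w) (t(r, w) = -2*(-5 + r)*(w - 4) = -2*(-5 + r)*(-4 + w))
E(k) = -12*k + 48*k² (E(k) = (-40 + 8*3 + 10*1 - 2*3*1)*(k - 4*k²) = (-40 + 24 + 10 - 6)*(k - 4*k²) = -12*(k - 4*k²) = -12*k + 48*k²)
(2560 + E(d)) + 1992 = (2560 + 12*36*(-1 + 4*36)) + 1992 = (2560 + 12*36*(-1 + 144)) + 1992 = (2560 + 12*36*143) + 1992 = (2560 + 61776) + 1992 = 64336 + 1992 = 66328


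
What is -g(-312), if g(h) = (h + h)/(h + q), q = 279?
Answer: -208/11 ≈ -18.909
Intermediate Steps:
g(h) = 2*h/(279 + h) (g(h) = (h + h)/(h + 279) = (2*h)/(279 + h) = 2*h/(279 + h))
-g(-312) = -2*(-312)/(279 - 312) = -2*(-312)/(-33) = -2*(-312)*(-1)/33 = -1*208/11 = -208/11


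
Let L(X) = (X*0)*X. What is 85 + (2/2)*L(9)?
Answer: 85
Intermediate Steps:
L(X) = 0 (L(X) = 0*X = 0)
85 + (2/2)*L(9) = 85 + (2/2)*0 = 85 + (2*(1/2))*0 = 85 + 1*0 = 85 + 0 = 85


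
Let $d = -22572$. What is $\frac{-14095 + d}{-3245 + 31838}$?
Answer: $- \frac{36667}{28593} \approx -1.2824$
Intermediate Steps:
$\frac{-14095 + d}{-3245 + 31838} = \frac{-14095 - 22572}{-3245 + 31838} = - \frac{36667}{28593}$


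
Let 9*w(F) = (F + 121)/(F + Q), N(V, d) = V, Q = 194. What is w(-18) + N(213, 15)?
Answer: 337495/1584 ≈ 213.06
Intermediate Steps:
w(F) = (121 + F)/(9*(194 + F)) (w(F) = ((F + 121)/(F + 194))/9 = ((121 + F)/(194 + F))/9 = (121 + F)/(9*(194 + F)))
w(-18) + N(213, 15) = (121 - 18)/(9*(194 - 18)) + 213 = (1/9)*103/176 + 213 = (1/9)*(1/176)*103 + 213 = 103/1584 + 213 = 337495/1584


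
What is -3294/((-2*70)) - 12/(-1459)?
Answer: 2403813/102130 ≈ 23.537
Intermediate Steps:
-3294/((-2*70)) - 12/(-1459) = -3294/(-140) - 12*(-1/1459) = -3294*(-1/140) + 12/1459 = 1647/70 + 12/1459 = 2403813/102130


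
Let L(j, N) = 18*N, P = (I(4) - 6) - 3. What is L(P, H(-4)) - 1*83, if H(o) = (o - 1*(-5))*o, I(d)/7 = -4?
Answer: -155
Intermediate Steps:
I(d) = -28 (I(d) = 7*(-4) = -28)
H(o) = o*(5 + o) (H(o) = (o + 5)*o = (5 + o)*o = o*(5 + o))
P = -37 (P = (-28 - 6) - 3 = -34 - 3 = -37)
L(P, H(-4)) - 1*83 = 18*(-4*(5 - 4)) - 1*83 = 18*(-4*1) - 83 = 18*(-4) - 83 = -72 - 83 = -155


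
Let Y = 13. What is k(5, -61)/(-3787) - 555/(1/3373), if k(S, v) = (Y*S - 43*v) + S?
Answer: -7089323498/3787 ≈ -1.8720e+6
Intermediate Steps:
k(S, v) = -43*v + 14*S (k(S, v) = (13*S - 43*v) + S = (-43*v + 13*S) + S = -43*v + 14*S)
k(5, -61)/(-3787) - 555/(1/3373) = (-43*(-61) + 14*5)/(-3787) - 555/(1/3373) = (2623 + 70)*(-1/3787) - 555/1/3373 = 2693*(-1/3787) - 555*3373 = -2693/3787 - 1872015 = -7089323498/3787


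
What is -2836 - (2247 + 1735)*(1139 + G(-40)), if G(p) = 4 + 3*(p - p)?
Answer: -4554262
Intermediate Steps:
G(p) = 4 (G(p) = 4 + 3*0 = 4 + 0 = 4)
-2836 - (2247 + 1735)*(1139 + G(-40)) = -2836 - (2247 + 1735)*(1139 + 4) = -2836 - 3982*1143 = -2836 - 1*4551426 = -2836 - 4551426 = -4554262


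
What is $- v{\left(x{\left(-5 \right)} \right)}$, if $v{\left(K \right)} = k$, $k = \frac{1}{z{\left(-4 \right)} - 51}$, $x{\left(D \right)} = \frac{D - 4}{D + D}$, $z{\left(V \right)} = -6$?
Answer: $\frac{1}{57} \approx 0.017544$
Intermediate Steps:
$x{\left(D \right)} = \frac{-4 + D}{2 D}$
$k = - \frac{1}{57}$ ($k = \frac{1}{-6 - 51} = \frac{1}{-57} = - \frac{1}{57} \approx -0.017544$)
$v{\left(K \right)} = - \frac{1}{57}$
$- v{\left(x{\left(-5 \right)} \right)} = \left(-1\right) \left(- \frac{1}{57}\right) = \frac{1}{57}$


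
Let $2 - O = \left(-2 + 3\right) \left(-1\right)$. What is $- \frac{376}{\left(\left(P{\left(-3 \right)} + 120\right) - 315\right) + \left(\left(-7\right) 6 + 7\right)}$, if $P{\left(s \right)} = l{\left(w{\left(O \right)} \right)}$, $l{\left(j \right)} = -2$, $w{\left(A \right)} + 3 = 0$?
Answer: $\frac{47}{29} \approx 1.6207$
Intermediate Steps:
$O = 3$ ($O = 2 - \left(-2 + 3\right) \left(-1\right) = 2 - 1 \left(-1\right) = 2 - -1 = 2 + 1 = 3$)
$w{\left(A \right)} = -3$ ($w{\left(A \right)} = -3 + 0 = -3$)
$P{\left(s \right)} = -2$
$- \frac{376}{\left(\left(P{\left(-3 \right)} + 120\right) - 315\right) + \left(\left(-7\right) 6 + 7\right)} = - \frac{376}{\left(\left(-2 + 120\right) - 315\right) + \left(\left(-7\right) 6 + 7\right)} = - \frac{376}{\left(118 - 315\right) + \left(-42 + 7\right)} = - \frac{376}{-197 - 35} = - \frac{376}{-232} = \left(-376\right) \left(- \frac{1}{232}\right) = \frac{47}{29}$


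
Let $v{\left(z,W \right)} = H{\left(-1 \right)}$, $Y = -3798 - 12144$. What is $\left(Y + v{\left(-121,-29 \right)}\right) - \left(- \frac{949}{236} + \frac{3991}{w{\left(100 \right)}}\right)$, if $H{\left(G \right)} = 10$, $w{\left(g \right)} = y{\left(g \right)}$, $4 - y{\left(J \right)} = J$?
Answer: $- \frac{89980603}{5664} \approx -15886.0$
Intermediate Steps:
$y{\left(J \right)} = 4 - J$
$w{\left(g \right)} = 4 - g$
$Y = -15942$ ($Y = -3798 - 12144 = -15942$)
$v{\left(z,W \right)} = 10$
$\left(Y + v{\left(-121,-29 \right)}\right) - \left(- \frac{949}{236} + \frac{3991}{w{\left(100 \right)}}\right) = \left(-15942 + 10\right) - \left(- \frac{949}{236} + \frac{3991}{4 - 100}\right) = -15932 - \left(- \frac{949}{236} + \frac{3991}{4 - 100}\right) = -15932 - \left(- \frac{949}{236} + \frac{3991}{-96}\right) = -15932 + \left(\left(-3991\right) \left(- \frac{1}{96}\right) + \frac{949}{236}\right) = -15932 + \left(\frac{3991}{96} + \frac{949}{236}\right) = -15932 + \frac{258245}{5664} = - \frac{89980603}{5664}$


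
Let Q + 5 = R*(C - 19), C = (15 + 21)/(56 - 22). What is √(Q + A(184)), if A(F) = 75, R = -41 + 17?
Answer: √144670/17 ≈ 22.374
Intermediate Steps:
R = -24
C = 18/17 (C = 36/34 = 36*(1/34) = 18/17 ≈ 1.0588)
Q = 7235/17 (Q = -5 - 24*(18/17 - 19) = -5 - 24*(-305/17) = -5 + 7320/17 = 7235/17 ≈ 425.59)
√(Q + A(184)) = √(7235/17 + 75) = √(8510/17) = √144670/17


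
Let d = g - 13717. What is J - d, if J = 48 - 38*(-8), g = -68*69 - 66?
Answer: 18827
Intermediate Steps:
g = -4758 (g = -4692 - 66 = -4758)
J = 352 (J = 48 + 304 = 352)
d = -18475 (d = -4758 - 13717 = -18475)
J - d = 352 - 1*(-18475) = 352 + 18475 = 18827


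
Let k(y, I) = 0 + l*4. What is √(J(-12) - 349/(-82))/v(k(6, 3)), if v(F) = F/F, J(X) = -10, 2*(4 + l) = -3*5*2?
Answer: I*√38622/82 ≈ 2.3966*I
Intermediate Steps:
l = -19 (l = -4 + (-3*5*2)/2 = -4 + (-15*2)/2 = -4 + (½)*(-30) = -4 - 15 = -19)
k(y, I) = -76 (k(y, I) = 0 - 19*4 = 0 - 76 = -76)
v(F) = 1
√(J(-12) - 349/(-82))/v(k(6, 3)) = √(-10 - 349/(-82))/1 = √(-10 - 349*(-1/82))*1 = √(-10 + 349/82)*1 = √(-471/82)*1 = (I*√38622/82)*1 = I*√38622/82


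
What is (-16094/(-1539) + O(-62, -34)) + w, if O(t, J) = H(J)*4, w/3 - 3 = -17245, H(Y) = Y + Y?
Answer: -80008828/1539 ≈ -51988.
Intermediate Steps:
H(Y) = 2*Y
w = -51726 (w = 9 + 3*(-17245) = 9 - 51735 = -51726)
O(t, J) = 8*J (O(t, J) = (2*J)*4 = 8*J)
(-16094/(-1539) + O(-62, -34)) + w = (-16094/(-1539) + 8*(-34)) - 51726 = (-16094*(-1/1539) - 272) - 51726 = (16094/1539 - 272) - 51726 = -402514/1539 - 51726 = -80008828/1539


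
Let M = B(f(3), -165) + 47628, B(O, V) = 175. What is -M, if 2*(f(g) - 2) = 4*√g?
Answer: -47803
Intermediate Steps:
f(g) = 2 + 2*√g (f(g) = 2 + (4*√g)/2 = 2 + 2*√g)
M = 47803 (M = 175 + 47628 = 47803)
-M = -1*47803 = -47803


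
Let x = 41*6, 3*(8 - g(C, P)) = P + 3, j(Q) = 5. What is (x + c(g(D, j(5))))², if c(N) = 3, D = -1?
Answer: 62001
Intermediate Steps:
g(C, P) = 7 - P/3 (g(C, P) = 8 - (P + 3)/3 = 8 - (3 + P)/3 = 8 + (-1 - P/3) = 7 - P/3)
x = 246
(x + c(g(D, j(5))))² = (246 + 3)² = 249² = 62001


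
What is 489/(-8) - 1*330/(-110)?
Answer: -465/8 ≈ -58.125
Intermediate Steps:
489/(-8) - 1*330/(-110) = 489*(-⅛) - 330*(-1/110) = -489/8 + 3 = -465/8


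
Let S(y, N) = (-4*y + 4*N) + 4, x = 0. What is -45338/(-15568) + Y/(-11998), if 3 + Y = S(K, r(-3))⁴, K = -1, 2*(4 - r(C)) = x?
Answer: -165038455/6670888 ≈ -24.740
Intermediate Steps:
r(C) = 4 (r(C) = 4 - ½*0 = 4 + 0 = 4)
S(y, N) = 4 - 4*y + 4*N
Y = 331773 (Y = -3 + (4 - 4*(-1) + 4*4)⁴ = -3 + (4 + 4 + 16)⁴ = -3 + 24⁴ = -3 + 331776 = 331773)
-45338/(-15568) + Y/(-11998) = -45338/(-15568) + 331773/(-11998) = -45338*(-1/15568) + 331773*(-1/11998) = 22669/7784 - 331773/11998 = -165038455/6670888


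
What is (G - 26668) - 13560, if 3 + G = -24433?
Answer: -64664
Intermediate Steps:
G = -24436 (G = -3 - 24433 = -24436)
(G - 26668) - 13560 = (-24436 - 26668) - 13560 = -51104 - 13560 = -64664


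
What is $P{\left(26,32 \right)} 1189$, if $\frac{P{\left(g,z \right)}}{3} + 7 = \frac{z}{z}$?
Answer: $-21402$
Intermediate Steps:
$P{\left(g,z \right)} = -18$ ($P{\left(g,z \right)} = -21 + 3 \frac{z}{z} = -21 + 3 \cdot 1 = -21 + 3 = -18$)
$P{\left(26,32 \right)} 1189 = \left(-18\right) 1189 = -21402$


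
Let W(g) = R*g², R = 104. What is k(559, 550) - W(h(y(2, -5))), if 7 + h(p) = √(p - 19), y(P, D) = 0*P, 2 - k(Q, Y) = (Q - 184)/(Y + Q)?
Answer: -3458237/1109 + 1456*I*√19 ≈ -3118.3 + 6346.6*I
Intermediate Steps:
k(Q, Y) = 2 - (-184 + Q)/(Q + Y) (k(Q, Y) = 2 - (Q - 184)/(Y + Q) = 2 - (-184 + Q)/(Q + Y))
y(P, D) = 0
h(p) = -7 + √(-19 + p) (h(p) = -7 + √(p - 19) = -7 + √(-19 + p))
W(g) = 104*g²
k(559, 550) - W(h(y(2, -5))) = (184 + 559 + 2*550)/(559 + 550) - 104*(-7 + √(-19 + 0))² = (184 + 559 + 1100)/1109 - 104*(-7 + √(-19))² = (1/1109)*1843 - 104*(-7 + I*√19)² = 1843/1109 - 104*(-7 + I*√19)²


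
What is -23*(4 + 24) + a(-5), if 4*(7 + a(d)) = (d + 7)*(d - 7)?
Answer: -657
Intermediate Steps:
a(d) = -7 + (-7 + d)*(7 + d)/4 (a(d) = -7 + ((d + 7)*(d - 7))/4 = -7 + ((7 + d)*(-7 + d))/4 = -7 + ((-7 + d)*(7 + d))/4 = -7 + (-7 + d)*(7 + d)/4)
-23*(4 + 24) + a(-5) = -23*(4 + 24) + (-77/4 + (¼)*(-5)²) = -23*28 + (-77/4 + (¼)*25) = -644 + (-77/4 + 25/4) = -644 - 13 = -657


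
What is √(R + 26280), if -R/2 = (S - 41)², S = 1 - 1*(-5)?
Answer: √23830 ≈ 154.37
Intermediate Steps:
S = 6 (S = 1 + 5 = 6)
R = -2450 (R = -2*(6 - 41)² = -2*(-35)² = -2*1225 = -2450)
√(R + 26280) = √(-2450 + 26280) = √23830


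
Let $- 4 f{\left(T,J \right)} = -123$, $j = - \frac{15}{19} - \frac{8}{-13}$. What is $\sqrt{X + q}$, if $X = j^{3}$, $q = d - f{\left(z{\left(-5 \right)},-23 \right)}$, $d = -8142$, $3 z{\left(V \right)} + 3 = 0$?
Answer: $\frac{i \sqrt{121679186918887}}{122018} \approx 90.403 i$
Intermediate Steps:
$j = - \frac{43}{247}$ ($j = \left(-15\right) \frac{1}{19} - - \frac{8}{13} = - \frac{15}{19} + \frac{8}{13} = - \frac{43}{247} \approx -0.17409$)
$z{\left(V \right)} = -1$ ($z{\left(V \right)} = -1 + \frac{1}{3} \cdot 0 = -1 + 0 = -1$)
$f{\left(T,J \right)} = \frac{123}{4}$ ($f{\left(T,J \right)} = \left(- \frac{1}{4}\right) \left(-123\right) = \frac{123}{4}$)
$q = - \frac{32691}{4}$ ($q = -8142 - \frac{123}{4} = - \frac{32691}{4} \approx -8172.8$)
$X = - \frac{79507}{15069223}$ ($X = \left(- \frac{43}{247}\right)^{3} = - \frac{79507}{15069223} \approx -0.0052761$)
$\sqrt{X + q} = \sqrt{- \frac{79507}{15069223} - \frac{32691}{4}} = \sqrt{- \frac{492628287121}{60276892}} = \frac{i \sqrt{121679186918887}}{122018}$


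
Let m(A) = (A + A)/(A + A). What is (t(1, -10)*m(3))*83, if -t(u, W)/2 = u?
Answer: -166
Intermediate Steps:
m(A) = 1 (m(A) = (2*A)/((2*A)) = (2*A)*(1/(2*A)) = 1)
t(u, W) = -2*u
(t(1, -10)*m(3))*83 = (-2*1*1)*83 = -2*1*83 = -2*83 = -166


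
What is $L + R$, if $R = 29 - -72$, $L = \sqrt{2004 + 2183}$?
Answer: $101 + \sqrt{4187} \approx 165.71$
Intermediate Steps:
$L = \sqrt{4187} \approx 64.707$
$R = 101$ ($R = 29 + 72 = 101$)
$L + R = \sqrt{4187} + 101 = 101 + \sqrt{4187}$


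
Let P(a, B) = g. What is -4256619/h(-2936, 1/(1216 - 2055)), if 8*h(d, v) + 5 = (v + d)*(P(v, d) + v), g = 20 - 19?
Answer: 23970588024792/2067769195 ≈ 11592.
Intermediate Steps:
g = 1
P(a, B) = 1
h(d, v) = -5/8 + (1 + v)*(d + v)/8 (h(d, v) = -5/8 + ((v + d)*(1 + v))/8 = -5/8 + ((d + v)*(1 + v))/8 = -5/8 + ((1 + v)*(d + v))/8 = -5/8 + (1 + v)*(d + v)/8)
-4256619/h(-2936, 1/(1216 - 2055)) = -4256619/(-5/8 + (1/8)*(-2936) + 1/(8*(1216 - 2055)) + (1/(1216 - 2055))**2/8 + (1/8)*(-2936)/(1216 - 2055)) = -4256619/(-5/8 - 367 + (1/8)/(-839) + (1/(-839))**2/8 + (1/8)*(-2936)/(-839)) = -4256619/(-5/8 - 367 + (1/8)*(-1/839) + (-1/839)**2/8 + (1/8)*(-2936)*(-1/839)) = -4256619/(-5/8 - 367 - 1/6712 + (1/8)*(1/703921) + 367/839) = -4256619/(-5/8 - 367 - 1/6712 + 1/5631368 + 367/839) = -4256619/(-2067769195/5631368) = -4256619*(-5631368/2067769195) = 23970588024792/2067769195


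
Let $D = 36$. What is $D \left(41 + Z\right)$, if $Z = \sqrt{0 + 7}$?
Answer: $1476 + 36 \sqrt{7} \approx 1571.2$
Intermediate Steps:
$Z = \sqrt{7} \approx 2.6458$
$D \left(41 + Z\right) = 36 \left(41 + \sqrt{7}\right) = 1476 + 36 \sqrt{7}$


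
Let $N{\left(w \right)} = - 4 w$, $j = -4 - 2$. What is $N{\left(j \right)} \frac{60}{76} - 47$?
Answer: $- \frac{533}{19} \approx -28.053$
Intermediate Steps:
$j = -6$
$N{\left(j \right)} \frac{60}{76} - 47 = \left(-4\right) \left(-6\right) \frac{60}{76} - 47 = 24 \cdot 60 \cdot \frac{1}{76} - 47 = 24 \cdot \frac{15}{19} - 47 = \frac{360}{19} - 47 = - \frac{533}{19}$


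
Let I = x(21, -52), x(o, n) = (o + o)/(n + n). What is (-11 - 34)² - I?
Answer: 105321/52 ≈ 2025.4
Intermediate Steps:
x(o, n) = o/n (x(o, n) = (2*o)/((2*n)) = (2*o)*(1/(2*n)) = o/n)
I = -21/52 (I = 21/(-52) = 21*(-1/52) = -21/52 ≈ -0.40385)
(-11 - 34)² - I = (-11 - 34)² - 1*(-21/52) = (-45)² + 21/52 = 2025 + 21/52 = 105321/52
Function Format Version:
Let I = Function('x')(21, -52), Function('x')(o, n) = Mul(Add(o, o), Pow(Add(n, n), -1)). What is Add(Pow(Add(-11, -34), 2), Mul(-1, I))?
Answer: Rational(105321, 52) ≈ 2025.4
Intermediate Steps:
Function('x')(o, n) = Mul(o, Pow(n, -1)) (Function('x')(o, n) = Mul(Mul(2, o), Pow(Mul(2, n), -1)) = Mul(Mul(2, o), Mul(Rational(1, 2), Pow(n, -1))) = Mul(o, Pow(n, -1)))
I = Rational(-21, 52) (I = Mul(21, Pow(-52, -1)) = Mul(21, Rational(-1, 52)) = Rational(-21, 52) ≈ -0.40385)
Add(Pow(Add(-11, -34), 2), Mul(-1, I)) = Add(Pow(Add(-11, -34), 2), Mul(-1, Rational(-21, 52))) = Add(Pow(-45, 2), Rational(21, 52)) = Add(2025, Rational(21, 52)) = Rational(105321, 52)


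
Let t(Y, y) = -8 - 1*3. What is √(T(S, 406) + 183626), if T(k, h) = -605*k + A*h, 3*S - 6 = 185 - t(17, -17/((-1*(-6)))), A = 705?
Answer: √3862074/3 ≈ 655.07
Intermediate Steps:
t(Y, y) = -11 (t(Y, y) = -8 - 3 = -11)
S = 202/3 (S = 2 + (185 - 1*(-11))/3 = 2 + (185 + 11)/3 = 2 + (⅓)*196 = 2 + 196/3 = 202/3 ≈ 67.333)
T(k, h) = -605*k + 705*h
√(T(S, 406) + 183626) = √((-605*202/3 + 705*406) + 183626) = √((-122210/3 + 286230) + 183626) = √(736480/3 + 183626) = √(1287358/3) = √3862074/3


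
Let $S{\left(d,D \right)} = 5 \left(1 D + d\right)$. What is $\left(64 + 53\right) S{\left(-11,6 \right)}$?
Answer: $-2925$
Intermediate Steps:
$S{\left(d,D \right)} = 5 D + 5 d$ ($S{\left(d,D \right)} = 5 \left(D + d\right) = 5 D + 5 d$)
$\left(64 + 53\right) S{\left(-11,6 \right)} = \left(64 + 53\right) \left(5 \cdot 6 + 5 \left(-11\right)\right) = 117 \left(30 - 55\right) = 117 \left(-25\right) = -2925$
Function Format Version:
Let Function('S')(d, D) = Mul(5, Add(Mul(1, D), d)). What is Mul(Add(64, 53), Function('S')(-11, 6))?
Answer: -2925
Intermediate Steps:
Function('S')(d, D) = Add(Mul(5, D), Mul(5, d)) (Function('S')(d, D) = Mul(5, Add(D, d)) = Add(Mul(5, D), Mul(5, d)))
Mul(Add(64, 53), Function('S')(-11, 6)) = Mul(Add(64, 53), Add(Mul(5, 6), Mul(5, -11))) = Mul(117, Add(30, -55)) = Mul(117, -25) = -2925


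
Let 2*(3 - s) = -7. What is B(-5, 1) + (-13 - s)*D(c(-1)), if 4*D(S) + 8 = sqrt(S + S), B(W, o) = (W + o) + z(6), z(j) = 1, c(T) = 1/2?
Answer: 249/8 ≈ 31.125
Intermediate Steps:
c(T) = 1/2
s = 13/2 (s = 3 - 1/2*(-7) = 3 + 7/2 = 13/2 ≈ 6.5000)
B(W, o) = 1 + W + o (B(W, o) = (W + o) + 1 = 1 + W + o)
D(S) = -2 + sqrt(2)*sqrt(S)/4 (D(S) = -2 + sqrt(S + S)/4 = -2 + sqrt(2*S)/4 = -2 + (sqrt(2)*sqrt(S))/4 = -2 + sqrt(2)*sqrt(S)/4)
B(-5, 1) + (-13 - s)*D(c(-1)) = (1 - 5 + 1) + (-13 - 1*13/2)*(-2 + sqrt(2)*sqrt(1/2)/4) = -3 + (-13 - 13/2)*(-2 + sqrt(2)*(sqrt(2)/2)/4) = -3 - 39*(-2 + 1/4)/2 = -3 - 39/2*(-7/4) = -3 + 273/8 = 249/8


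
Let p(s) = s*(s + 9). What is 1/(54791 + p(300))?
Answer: 1/147491 ≈ 6.7801e-6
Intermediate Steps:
p(s) = s*(9 + s)
1/(54791 + p(300)) = 1/(54791 + 300*(9 + 300)) = 1/(54791 + 300*309) = 1/(54791 + 92700) = 1/147491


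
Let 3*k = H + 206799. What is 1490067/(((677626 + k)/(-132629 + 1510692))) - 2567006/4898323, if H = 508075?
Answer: 30174733403159517637/13459376819896 ≈ 2.2419e+6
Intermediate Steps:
k = 714874/3 (k = (508075 + 206799)/3 = (⅓)*714874 = 714874/3 ≈ 2.3829e+5)
1490067/(((677626 + k)/(-132629 + 1510692))) - 2567006/4898323 = 1490067/(((677626 + 714874/3)/(-132629 + 1510692))) - 2567006/4898323 = 1490067/(((2747752/3)/1378063)) - 2567006*1/4898323 = 1490067/(((2747752/3)*(1/1378063))) - 2567006/4898323 = 1490067/(2747752/4134189) - 2567006/4898323 = 1490067*(4134189/2747752) - 2567006/4898323 = 6160218600663/2747752 - 2567006/4898323 = 30174733403159517637/13459376819896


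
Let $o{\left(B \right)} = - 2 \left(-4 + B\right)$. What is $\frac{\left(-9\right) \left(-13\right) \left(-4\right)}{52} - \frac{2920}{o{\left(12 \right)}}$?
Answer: $\frac{347}{2} \approx 173.5$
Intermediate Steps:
$o{\left(B \right)} = 8 - 2 B$
$\frac{\left(-9\right) \left(-13\right) \left(-4\right)}{52} - \frac{2920}{o{\left(12 \right)}} = \frac{\left(-9\right) \left(-13\right) \left(-4\right)}{52} - \frac{2920}{8 - 24} = 117 \left(-4\right) \frac{1}{52} - \frac{2920}{8 - 24} = \left(-468\right) \frac{1}{52} - \frac{2920}{-16} = -9 - - \frac{365}{2} = -9 + \frac{365}{2} = \frac{347}{2}$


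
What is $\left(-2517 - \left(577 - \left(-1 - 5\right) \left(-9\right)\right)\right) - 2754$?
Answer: $-5794$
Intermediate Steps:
$\left(-2517 - \left(577 - \left(-1 - 5\right) \left(-9\right)\right)\right) - 2754 = \left(-2517 + \left(-578 + \left(1 - -54\right)\right)\right) - 2754 = \left(-2517 + \left(-578 + \left(1 + 54\right)\right)\right) - 2754 = \left(-2517 + \left(-578 + 55\right)\right) - 2754 = \left(-2517 - 523\right) - 2754 = -3040 - 2754 = -5794$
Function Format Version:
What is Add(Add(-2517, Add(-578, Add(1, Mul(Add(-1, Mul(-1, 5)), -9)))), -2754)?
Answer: -5794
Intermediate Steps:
Add(Add(-2517, Add(-578, Add(1, Mul(Add(-1, Mul(-1, 5)), -9)))), -2754) = Add(Add(-2517, Add(-578, Add(1, Mul(Add(-1, -5), -9)))), -2754) = Add(Add(-2517, Add(-578, Add(1, Mul(-6, -9)))), -2754) = Add(Add(-2517, Add(-578, Add(1, 54))), -2754) = Add(Add(-2517, Add(-578, 55)), -2754) = Add(Add(-2517, -523), -2754) = Add(-3040, -2754) = -5794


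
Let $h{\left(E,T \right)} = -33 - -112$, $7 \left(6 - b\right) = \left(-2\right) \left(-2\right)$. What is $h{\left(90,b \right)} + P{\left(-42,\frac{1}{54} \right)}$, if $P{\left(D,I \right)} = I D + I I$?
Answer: $\frac{228097}{2916} \approx 78.223$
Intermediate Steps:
$b = \frac{38}{7}$ ($b = 6 - \frac{\left(-2\right) \left(-2\right)}{7} = 6 - \frac{4}{7} = \frac{38}{7} \approx 5.4286$)
$h{\left(E,T \right)} = 79$ ($h{\left(E,T \right)} = -33 + 112 = 79$)
$P{\left(D,I \right)} = I^{2} + D I$ ($P{\left(D,I \right)} = D I + I^{2} = I^{2} + D I$)
$h{\left(90,b \right)} + P{\left(-42,\frac{1}{54} \right)} = 79 + \frac{-42 + \frac{1}{54}}{54} = 79 + \frac{1}{54} \left(- \frac{2267}{54}\right) = 79 - \frac{2267}{2916} = \frac{228097}{2916}$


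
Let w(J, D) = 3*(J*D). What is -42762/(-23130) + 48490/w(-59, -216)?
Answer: 76568069/24564060 ≈ 3.1171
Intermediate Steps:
w(J, D) = 3*D*J (w(J, D) = 3*(D*J) = 3*D*J)
-42762/(-23130) + 48490/w(-59, -216) = -42762/(-23130) + 48490/((3*(-216)*(-59))) = -42762*(-1/23130) + 48490/38232 = 7127/3855 + 48490*(1/38232) = 7127/3855 + 24245/19116 = 76568069/24564060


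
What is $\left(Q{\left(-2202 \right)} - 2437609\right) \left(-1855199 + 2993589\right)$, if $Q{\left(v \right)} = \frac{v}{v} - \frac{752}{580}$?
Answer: $- \frac{80473551365944}{29} \approx -2.775 \cdot 10^{12}$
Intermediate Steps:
$Q{\left(v \right)} = - \frac{43}{145}$ ($Q{\left(v \right)} = 1 - \frac{188}{145} = - \frac{43}{145}$)
$\left(Q{\left(-2202 \right)} - 2437609\right) \left(-1855199 + 2993589\right) = \left(- \frac{43}{145} - 2437609\right) \left(-1855199 + 2993589\right) = \left(- \frac{353453348}{145}\right) 1138390 = - \frac{80473551365944}{29}$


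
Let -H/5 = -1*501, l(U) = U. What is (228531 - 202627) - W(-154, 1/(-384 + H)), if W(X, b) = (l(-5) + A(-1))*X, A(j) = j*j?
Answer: 25288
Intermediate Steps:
A(j) = j**2
H = 2505 (H = -(-5)*501 = -5*(-501) = 2505)
W(X, b) = -4*X (W(X, b) = (-5 + (-1)**2)*X = (-5 + 1)*X = -4*X)
(228531 - 202627) - W(-154, 1/(-384 + H)) = (228531 - 202627) - (-4)*(-154) = 25904 - 1*616 = 25904 - 616 = 25288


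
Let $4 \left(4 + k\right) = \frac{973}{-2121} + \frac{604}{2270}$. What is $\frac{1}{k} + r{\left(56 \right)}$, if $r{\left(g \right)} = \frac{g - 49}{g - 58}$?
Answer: $- \frac{41732413}{11137478} \approx -3.747$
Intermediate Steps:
$r{\left(g \right)} = \frac{-49 + g}{-58 + g}$
$k = - \frac{5568739}{1375620}$ ($k = -4 + \frac{\frac{973}{-2121} + \frac{604}{2270}}{4} = -4 + \frac{973 \left(- \frac{1}{2121}\right) + 604 \cdot \frac{1}{2270}}{4} = -4 + \frac{- \frac{139}{303} + \frac{302}{1135}}{4} = -4 + \frac{1}{4} \left(- \frac{66259}{343905}\right) = -4 - \frac{66259}{1375620} = - \frac{5568739}{1375620} \approx -4.0482$)
$\frac{1}{k} + r{\left(56 \right)} = \frac{1}{- \frac{5568739}{1375620}} + \frac{-49 + 56}{-58 + 56} = - \frac{1375620}{5568739} + \frac{1}{-2} \cdot 7 = - \frac{1375620}{5568739} - \frac{7}{2} = - \frac{41732413}{11137478}$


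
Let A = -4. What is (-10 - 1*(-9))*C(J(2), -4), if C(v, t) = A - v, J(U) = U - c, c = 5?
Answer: 1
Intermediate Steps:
J(U) = -5 + U (J(U) = U - 1*5 = U - 5 = -5 + U)
C(v, t) = -4 - v
(-10 - 1*(-9))*C(J(2), -4) = (-10 - 1*(-9))*(-4 - (-5 + 2)) = (-10 + 9)*(-4 - 1*(-3)) = -(-4 + 3) = -1*(-1) = 1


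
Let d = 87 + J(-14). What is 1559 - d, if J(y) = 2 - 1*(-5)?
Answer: 1465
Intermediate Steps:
J(y) = 7 (J(y) = 2 + 5 = 7)
d = 94 (d = 87 + 7 = 94)
1559 - d = 1559 - 94 = 1465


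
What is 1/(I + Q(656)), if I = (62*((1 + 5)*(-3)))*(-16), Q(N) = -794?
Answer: 1/17062 ≈ 5.8610e-5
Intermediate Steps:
I = 17856 (I = (62*(6*(-3)))*(-16) = (62*(-18))*(-16) = -1116*(-16) = 17856)
1/(I + Q(656)) = 1/(17856 - 794) = 1/17062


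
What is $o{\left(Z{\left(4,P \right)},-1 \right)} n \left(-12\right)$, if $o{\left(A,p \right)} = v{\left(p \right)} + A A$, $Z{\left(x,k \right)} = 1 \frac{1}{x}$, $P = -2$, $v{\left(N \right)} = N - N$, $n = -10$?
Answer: $\frac{15}{2} \approx 7.5$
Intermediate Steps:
$v{\left(N \right)} = 0$
$Z{\left(x,k \right)} = \frac{1}{x}$
$o{\left(A,p \right)} = A^{2}$ ($o{\left(A,p \right)} = 0 + A A = 0 + A^{2} = A^{2}$)
$o{\left(Z{\left(4,P \right)},-1 \right)} n \left(-12\right) = \left(\frac{1}{4}\right)^{2} \left(-10\right) \left(-12\right) = \frac{1}{16} \left(-10\right) \left(-12\right) = \left(- \frac{5}{8}\right) \left(-12\right) = \frac{15}{2}$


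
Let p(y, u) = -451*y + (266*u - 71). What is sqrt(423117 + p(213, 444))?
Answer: sqrt(445087) ≈ 667.15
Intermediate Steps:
p(y, u) = -71 - 451*y + 266*u (p(y, u) = -451*y + (-71 + 266*u) = -71 - 451*y + 266*u)
sqrt(423117 + p(213, 444)) = sqrt(423117 + (-71 - 451*213 + 266*444)) = sqrt(423117 + (-71 - 96063 + 118104)) = sqrt(423117 + 21970) = sqrt(445087)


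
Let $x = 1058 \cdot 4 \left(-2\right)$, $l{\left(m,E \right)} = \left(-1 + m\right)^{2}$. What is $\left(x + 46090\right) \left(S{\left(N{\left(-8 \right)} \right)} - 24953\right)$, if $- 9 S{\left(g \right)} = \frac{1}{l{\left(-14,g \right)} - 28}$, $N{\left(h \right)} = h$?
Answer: $- \frac{554879025140}{591} \approx -9.3888 \cdot 10^{8}$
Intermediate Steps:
$x = -8464$ ($x = 1058 \left(-8\right) = -8464$)
$S{\left(g \right)} = - \frac{1}{1773}$ ($S{\left(g \right)} = - \frac{1}{9 \left(\left(-1 - 14\right)^{2} - 28\right)} = - \frac{1}{9 \left(\left(-15\right)^{2} - 28\right)} = - \frac{1}{9 \left(225 - 28\right)} = - \frac{1}{9 \cdot 197} = \left(- \frac{1}{9}\right) \frac{1}{197} = - \frac{1}{1773}$)
$\left(x + 46090\right) \left(S{\left(N{\left(-8 \right)} \right)} - 24953\right) = \left(-8464 + 46090\right) \left(- \frac{1}{1773} - 24953\right) = 37626 \left(- \frac{44241670}{1773}\right) = - \frac{554879025140}{591}$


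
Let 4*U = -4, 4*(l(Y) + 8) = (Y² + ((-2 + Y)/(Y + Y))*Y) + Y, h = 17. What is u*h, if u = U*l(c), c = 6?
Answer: -51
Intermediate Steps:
l(Y) = -33/4 + Y²/4 + 3*Y/8 (l(Y) = -8 + ((Y² + ((-2 + Y)/(Y + Y))*Y) + Y)/4 = -8 + ((Y² + ((-2 + Y)/((2*Y)))*Y) + Y)/4 = -8 + ((Y² + ((-2 + Y)*(1/(2*Y)))*Y) + Y)/4 = -8 + ((Y² + ((-2 + Y)/(2*Y))*Y) + Y)/4 = -8 + ((Y² + (-1 + Y/2)) + Y)/4 = -8 + ((-1 + Y² + Y/2) + Y)/4 = -8 + (-1 + Y² + 3*Y/2)/4 = -8 + (-¼ + Y²/4 + 3*Y/8) = -33/4 + Y²/4 + 3*Y/8)
U = -1 (U = (¼)*(-4) = -1)
u = -3 (u = -(-33/4 + (¼)*6² + (3/8)*6) = -(-33/4 + (¼)*36 + 9/4) = -(-33/4 + 9 + 9/4) = -1*3 = -3)
u*h = -3*17 = -51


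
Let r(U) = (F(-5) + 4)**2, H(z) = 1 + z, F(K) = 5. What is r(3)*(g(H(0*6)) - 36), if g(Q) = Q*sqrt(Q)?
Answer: -2835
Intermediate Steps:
r(U) = 81 (r(U) = (5 + 4)**2 = 9**2 = 81)
g(Q) = Q**(3/2)
r(3)*(g(H(0*6)) - 36) = 81*((1 + 0*6)**(3/2) - 36) = 81*((1 + 0)**(3/2) - 36) = 81*(1**(3/2) - 36) = 81*(1 - 36) = 81*(-35) = -2835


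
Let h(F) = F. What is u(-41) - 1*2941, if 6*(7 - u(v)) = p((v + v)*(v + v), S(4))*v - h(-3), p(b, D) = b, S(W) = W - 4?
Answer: 258077/6 ≈ 43013.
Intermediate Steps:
S(W) = -4 + W
u(v) = 13/2 - 2*v³/3 (u(v) = 7 - (((v + v)*(v + v))*v - 1*(-3))/6 = 7 - (((2*v)*(2*v))*v + 3)/6 = 7 - ((4*v²)*v + 3)/6 = 7 - (4*v³ + 3)/6 = 7 - (3 + 4*v³)/6 = 7 + (-½ - 2*v³/3) = 13/2 - 2*v³/3)
u(-41) - 1*2941 = (13/2 - ⅔*(-41)³) - 1*2941 = (13/2 - ⅔*(-68921)) - 2941 = (13/2 + 137842/3) - 2941 = 275723/6 - 2941 = 258077/6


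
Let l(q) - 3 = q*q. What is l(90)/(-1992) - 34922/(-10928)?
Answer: -49440/56689 ≈ -0.87213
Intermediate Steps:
l(q) = 3 + q² (l(q) = 3 + q*q = 3 + q²)
l(90)/(-1992) - 34922/(-10928) = (3 + 90²)/(-1992) - 34922/(-10928) = (3 + 8100)*(-1/1992) - 34922*(-1/10928) = 8103*(-1/1992) + 17461/5464 = -2701/664 + 17461/5464 = -49440/56689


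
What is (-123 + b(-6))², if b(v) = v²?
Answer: 7569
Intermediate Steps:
(-123 + b(-6))² = (-123 + (-6)²)² = (-123 + 36)² = (-87)² = 7569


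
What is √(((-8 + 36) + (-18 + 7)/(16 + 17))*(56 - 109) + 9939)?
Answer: √76254/3 ≈ 92.047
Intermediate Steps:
√(((-8 + 36) + (-18 + 7)/(16 + 17))*(56 - 109) + 9939) = √((28 - 11/33)*(-53) + 9939) = √((28 - 11*1/33)*(-53) + 9939) = √((28 - ⅓)*(-53) + 9939) = √((83/3)*(-53) + 9939) = √(-4399/3 + 9939) = √(25418/3) = √76254/3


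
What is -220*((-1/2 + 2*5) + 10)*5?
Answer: -21450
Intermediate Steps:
-220*((-1/2 + 2*5) + 10)*5 = -220*((-1*½ + 10) + 10)*5 = -220*((-½ + 10) + 10)*5 = -220*(19/2 + 10)*5 = -4290*5 = -220*195/2 = -21450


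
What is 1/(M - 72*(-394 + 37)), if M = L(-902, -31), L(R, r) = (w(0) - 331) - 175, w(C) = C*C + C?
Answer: 1/25198 ≈ 3.9686e-5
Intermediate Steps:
w(C) = C + C² (w(C) = C² + C = C + C²)
L(R, r) = -506 (L(R, r) = (0*(1 + 0) - 331) - 175 = (0*1 - 331) - 175 = (0 - 331) - 175 = -331 - 175 = -506)
M = -506
1/(M - 72*(-394 + 37)) = 1/(-506 - 72*(-394 + 37)) = 1/(-506 - 72*(-357)) = 1/(-506 + 25704) = 1/25198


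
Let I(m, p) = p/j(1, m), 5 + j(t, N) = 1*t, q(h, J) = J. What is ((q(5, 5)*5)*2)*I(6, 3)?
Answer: -75/2 ≈ -37.500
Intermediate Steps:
j(t, N) = -5 + t (j(t, N) = -5 + 1*t = -5 + t)
I(m, p) = -p/4 (I(m, p) = p/(-5 + 1) = p/(-4) = p*(-1/4) = -p/4)
((q(5, 5)*5)*2)*I(6, 3) = ((5*5)*2)*(-1/4*3) = (25*2)*(-3/4) = 50*(-3/4) = -75/2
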